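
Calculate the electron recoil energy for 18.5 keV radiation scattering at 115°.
0.9062 keV

By energy conservation: K_e = E_initial - E_final

First find the scattered photon energy:
Initial wavelength: λ = hc/E = 67.0185 pm
Compton shift: Δλ = λ_C(1 - cos(115°)) = 3.4517 pm
Final wavelength: λ' = 67.0185 + 3.4517 = 70.4702 pm
Final photon energy: E' = hc/λ' = 17.5938 keV

Electron kinetic energy:
K_e = E - E' = 18.5000 - 17.5938 = 0.9062 keV

(Intermediate values are shown rounded; full precision is carried through to the final answer.)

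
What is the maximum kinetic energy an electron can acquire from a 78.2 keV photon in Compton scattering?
18.3256 keV

Maximum energy transfer occurs at θ = 180° (backscattering).

Initial photon: E₀ = 78.2 keV → λ₀ = 15.8548 pm

Maximum Compton shift (at 180°):
Δλ_max = 2λ_C = 2 × 2.4263 = 4.8526 pm

Final wavelength:
λ' = 15.8548 + 4.8526 = 20.7074 pm

Minimum photon energy (maximum energy to electron):
E'_min = hc/λ' = 59.8744 keV

Maximum electron kinetic energy:
K_max = E₀ - E'_min = 78.2000 - 59.8744 = 18.3256 keV

(Intermediate values are shown rounded; full precision is carried through to the final answer.)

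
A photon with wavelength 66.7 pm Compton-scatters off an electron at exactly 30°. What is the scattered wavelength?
67.0251 pm

Using the Compton formula: λ' = λ + λ_C(1 − cos θ)

For θ = 30°, cos θ = √3/2 (exact) ≈ 0.8660, so:
1 − cos 30° = 1 − (√3/2) ≈ 0.1340

Δλ = λ_C × 0.1340 = 2.4263 × 0.1340 = 0.3251 pm

λ' = 66.7 + 0.3251 = 67.0251 pm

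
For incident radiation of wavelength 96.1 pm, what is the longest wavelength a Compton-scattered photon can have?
100.9526 pm (at θ = 180°)

The Compton shift is Δλ = λ_C(1 − cos θ).

Since cos θ ranges from −1 to 1, the factor (1 − cos θ) ranges from 0 to 2; the maximum shift occurs at θ = 180° (backscattering):
Δλ_max = 2λ_C = 2 × 2.4263 pm = 4.8526 pm

Maximum scattered wavelength:
λ'_max = λ₀ + Δλ_max = 96.1 + 4.8526 = 100.9526 pm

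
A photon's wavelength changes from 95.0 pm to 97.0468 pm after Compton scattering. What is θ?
81.00°

First find the wavelength shift:
Δλ = λ' - λ = 97.0468 - 95.0 = 2.0468 pm

Using Δλ = λ_C(1 - cos θ), with λ_C = h/(m_e·c) ≈ 2.42631024 pm:
cos θ = 1 - Δλ/λ_C
cos θ = 1 - 2.0468/2.42631024
cos θ = 0.156415

θ = arccos(0.156415)
θ = 81.00°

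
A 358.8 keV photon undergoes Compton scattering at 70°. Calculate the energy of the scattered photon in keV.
245.4167 keV

First convert energy to wavelength:
λ = hc/E, with hc ≈ 1239.842 keV·pm (i.e. 1239.842 eV·nm)

For E = 358.8 keV = 358800 eV:
λ = 1239.842 keV·pm / 358.8 keV
λ = 3.4555 pm

Calculate the Compton shift:
Δλ = λ_C(1 - cos(70°)) = 2.4263 × 0.6580
Δλ = 1.5965 pm

Final wavelength:
λ' = 3.4555 + 1.5965 = 5.0520 pm

Final energy:
E' = hc/λ' = 1239.842 / 5.0520 = 245.4167 keV

(Intermediate values are shown rounded; full precision is carried through to the final answer.)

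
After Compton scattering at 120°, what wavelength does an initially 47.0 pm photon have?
50.6395 pm

Using the Compton formula: λ' = λ + λ_C(1 − cos θ)

For θ = 120°, cos θ = -1/2 (exact) = -0.5000, so:
1 − cos 120° = 1 − (-1/2) = 1.5000

Δλ = λ_C × 1.5000 = 2.4263 × 1.5000 = 3.6395 pm

λ' = 47.0 + 3.6395 = 50.6395 pm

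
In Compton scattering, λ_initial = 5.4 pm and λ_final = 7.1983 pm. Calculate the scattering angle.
75.00°

First find the wavelength shift:
Δλ = λ' - λ = 7.1983 - 5.4 = 1.7983 pm

Using Δλ = λ_C(1 - cos θ), with λ_C = h/(m_e·c) ≈ 2.42631024 pm:
cos θ = 1 - Δλ/λ_C
cos θ = 1 - 1.7983/2.42631024
cos θ = 0.258833

θ = arccos(0.258833)
θ = 75.00°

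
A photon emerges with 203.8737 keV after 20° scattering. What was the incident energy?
208.9000 keV

Convert final energy to wavelength (hc ≈ 1239.842 keV·pm):
λ' = hc/E' = 1239.842 / 203.8737 = 6.0814 pm

Calculate the Compton shift:
Δλ = λ_C(1 - cos(20°))
Δλ = 2.4263 × (1 - cos(20°))
Δλ = 0.1463 pm

Initial wavelength:
λ = λ' - Δλ = 6.0814 - 0.1463 = 5.9351 pm

Initial energy:
E = hc/λ = 1239.842 / 5.9351 = 208.9000 keV

(Intermediate values are shown rounded; full precision is carried through to the final answer.)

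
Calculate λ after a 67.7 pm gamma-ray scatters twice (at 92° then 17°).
70.3170 pm

Apply Compton shift twice:

First scattering at θ₁ = 92°:
Δλ₁ = λ_C(1 - cos(92°))
Δλ₁ = 2.4263 × 1.0349
Δλ₁ = 2.5110 pm

After first scattering:
λ₁ = 67.7 + 2.5110 = 70.2110 pm

Second scattering at θ₂ = 17°:
Δλ₂ = λ_C(1 - cos(17°))
Δλ₂ = 2.4263 × 0.0437
Δλ₂ = 0.1060 pm

Final wavelength:
λ₂ = 70.2110 + 0.1060 = 70.3170 pm

Total shift: Δλ_total = 2.5110 + 0.1060 = 2.6170 pm

(Intermediate values are shown rounded; full precision is carried through to the final answer.)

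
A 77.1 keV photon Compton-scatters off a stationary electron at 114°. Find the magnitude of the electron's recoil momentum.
6.3186e-23 kg·m/s

The electron is initially at rest, so by conservation of momentum:
p⃗_e = p⃗₀ − p⃗'  (incident photon momentum minus scattered photon momentum)

Photon momentum magnitudes (p = h/λ = E/c):
λ₀ = hc/E₀ = 16.0810 pm → p₀ = h/λ₀ = 4.1204e-23 kg·m/s
Δλ = λ_C(1 − cos 114°) = 3.4132 pm
λ' = 19.4941 pm → p' = h/λ' = 3.3990e-23 kg·m/s

The scattered photon makes angle θ = 114° with the incident direction, so by the law of cosines:
|p⃗_e|² = p₀² + p'² − 2p₀p'cos θ
|p⃗_e|² = (4.1204e-23)² + (3.3990e-23)² − 2·4.1204e-23·3.3990e-23·cos(114°)
|p⃗_e| = 6.3186e-23 kg·m/s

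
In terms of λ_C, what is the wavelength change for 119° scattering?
1.4848 λ_C

The Compton shift formula is:
Δλ = λ_C(1 - cos θ)

Dividing both sides by λ_C:
Δλ/λ_C = 1 - cos θ

For θ = 119°:
Δλ/λ_C = 1 - cos(119°)
Δλ/λ_C = 1 - -0.4848
Δλ/λ_C = 1.4848

This means the shift is 1.4848 × λ_C = 3.6026 pm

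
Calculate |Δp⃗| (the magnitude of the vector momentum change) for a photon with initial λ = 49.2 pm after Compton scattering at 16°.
3.7452e-24 kg·m/s

Photon momentum magnitude is p = h/λ.

Initial momentum:
p₀ = h/λ = 6.6261e-34/4.9200e-11 = 1.3468e-23 kg·m/s

After scattering:
λ' = λ + Δλ = 49.2 + 0.0940 = 49.2940 pm
p' = h/λ' = 6.6261e-34/4.9294e-11 = 1.3442e-23 kg·m/s

Momentum is a vector; the scattered photon's direction makes angle θ = 16° with the incident direction. The magnitude of the vector change Δp⃗ = p⃗₀ − p⃗' is found from the law of cosines:
|Δp⃗|² = p₀² + p'² − 2p₀p'cos θ
|Δp⃗|² = (1.3468e-23)² + (1.3442e-23)² − 2·1.3468e-23·1.3442e-23·cos(16°)
|Δp⃗| = 3.7452e-24 kg·m/s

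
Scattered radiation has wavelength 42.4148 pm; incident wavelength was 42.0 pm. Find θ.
34.00°

First find the wavelength shift:
Δλ = λ' - λ = 42.4148 - 42.0 = 0.4148 pm

Using Δλ = λ_C(1 - cos θ), with λ_C = h/(m_e·c) ≈ 2.42631024 pm:
cos θ = 1 - Δλ/λ_C
cos θ = 1 - 0.4148/2.42631024
cos θ = 0.829041

θ = arccos(0.829041)
θ = 34.00°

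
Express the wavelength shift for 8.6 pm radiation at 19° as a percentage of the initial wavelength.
1.5371%

Calculate the Compton shift:
Δλ = λ_C(1 - cos(19°))
Δλ = 2.4263 × (1 - cos(19°))
Δλ = 2.4263 × 0.0545
Δλ = 0.1322 pm

Percentage change:
(Δλ/λ₀) × 100 = (0.1322/8.6) × 100
= 1.5371%

(Intermediate values are shown rounded; full precision is carried through to the final answer.)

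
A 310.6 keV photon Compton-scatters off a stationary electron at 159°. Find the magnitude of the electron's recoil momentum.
2.3880e-22 kg·m/s

The electron is initially at rest, so by conservation of momentum:
p⃗_e = p⃗₀ − p⃗'  (incident photon momentum minus scattered photon momentum)

Photon momentum magnitudes (p = h/λ = E/c):
λ₀ = hc/E₀ = 3.9918 pm → p₀ = h/λ₀ = 1.6599e-22 kg·m/s
Δλ = λ_C(1 − cos 159°) = 4.6915 pm
λ' = 8.6832 pm → p' = h/λ' = 7.6309e-23 kg·m/s

The scattered photon makes angle θ = 159° with the incident direction, so by the law of cosines:
|p⃗_e|² = p₀² + p'² − 2p₀p'cos θ
|p⃗_e|² = (1.6599e-22)² + (7.6309e-23)² − 2·1.6599e-22·7.6309e-23·cos(159°)
|p⃗_e| = 2.3880e-22 kg·m/s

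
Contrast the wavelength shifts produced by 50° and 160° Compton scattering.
160° produces the larger shift by a factor of 5.430

Calculate both shifts using Δλ = λ_C(1 - cos θ):

For θ₁ = 50°:
Δλ₁ = 2.4263 × (1 - cos(50°))
Δλ₁ = 2.4263 × 0.3572
Δλ₁ = 0.8667 pm

For θ₂ = 160°:
Δλ₂ = 2.4263 × (1 - cos(160°))
Δλ₂ = 2.4263 × 1.9397
Δλ₂ = 4.7063 pm

The 160° angle produces the larger shift.
Ratio: 4.7063/0.8667 = 5.430

(Intermediate values are shown rounded; full precision is carried through to the final answer.)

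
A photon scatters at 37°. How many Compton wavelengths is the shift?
0.2014 λ_C

The Compton shift formula is:
Δλ = λ_C(1 - cos θ)

Dividing both sides by λ_C:
Δλ/λ_C = 1 - cos θ

For θ = 37°:
Δλ/λ_C = 1 - cos(37°)
Δλ/λ_C = 1 - 0.7986
Δλ/λ_C = 0.2014

This means the shift is 0.2014 × λ_C = 0.4886 pm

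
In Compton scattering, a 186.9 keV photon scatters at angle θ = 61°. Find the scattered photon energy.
157.2659 keV

First convert energy to wavelength:
λ = hc/E, with hc ≈ 1239.842 keV·pm (i.e. 1239.842 eV·nm)

For E = 186.9 keV = 186900 eV:
λ = 1239.842 keV·pm / 186.9 keV
λ = 6.6337 pm

Calculate the Compton shift:
Δλ = λ_C(1 - cos(61°)) = 2.4263 × 0.5152
Δλ = 1.2500 pm

Final wavelength:
λ' = 6.6337 + 1.2500 = 7.8837 pm

Final energy:
E' = hc/λ' = 1239.842 / 7.8837 = 157.2659 keV

(Intermediate values are shown rounded; full precision is carried through to the final answer.)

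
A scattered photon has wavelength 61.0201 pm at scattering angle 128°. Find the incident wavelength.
57.1000 pm

From λ' = λ + Δλ, we have λ = λ' - Δλ

First calculate the Compton shift:
Δλ = λ_C(1 - cos θ)
Δλ = 2.4263 × (1 - cos(128°))
Δλ = 2.4263 × 1.6157
Δλ = 3.9201 pm

Initial wavelength:
λ = λ' - Δλ
λ = 61.0201 - 3.9201
λ = 57.1000 pm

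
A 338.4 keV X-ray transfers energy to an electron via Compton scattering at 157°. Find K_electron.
189.4446 keV

By energy conservation: K_e = E_initial - E_final

First find the scattered photon energy:
Initial wavelength: λ = hc/E = 3.6638 pm
Compton shift: Δλ = λ_C(1 - cos(157°)) = 4.6597 pm
Final wavelength: λ' = 3.6638 + 4.6597 = 8.3236 pm
Final photon energy: E' = hc/λ' = 148.9554 keV

Electron kinetic energy:
K_e = E - E' = 338.4000 - 148.9554 = 189.4446 keV

(Intermediate values are shown rounded; full precision is carried through to the final answer.)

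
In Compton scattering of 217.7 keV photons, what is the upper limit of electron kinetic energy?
100.1550 keV

Maximum energy transfer occurs at θ = 180° (backscattering).

Initial photon: E₀ = 217.7 keV → λ₀ = 5.6952 pm

Maximum Compton shift (at 180°):
Δλ_max = 2λ_C = 2 × 2.4263 = 4.8526 pm

Final wavelength:
λ' = 5.6952 + 4.8526 = 10.5478 pm

Minimum photon energy (maximum energy to electron):
E'_min = hc/λ' = 117.5450 keV

Maximum electron kinetic energy:
K_max = E₀ - E'_min = 217.7000 - 117.5450 = 100.1550 keV

(Intermediate values are shown rounded; full precision is carried through to the final answer.)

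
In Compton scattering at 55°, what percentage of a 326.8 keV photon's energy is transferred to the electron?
0.2143 (or 21.43%)

Calculate initial and final photon energies:

Initial: E₀ = 326.8 keV → λ₀ = 3.7939 pm
Compton shift: Δλ = 1.0346 pm
Final wavelength: λ' = 4.8285 pm
Final energy: E' = 256.7746 keV

Fractional energy loss:
(E₀ - E')/E₀ = (326.8000 - 256.7746)/326.8000
= 70.0254/326.8000
= 0.2143
= 21.43%

(Intermediate values are shown rounded; full precision is carried through to the final answer.)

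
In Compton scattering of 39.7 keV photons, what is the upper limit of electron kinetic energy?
5.3391 keV

Maximum energy transfer occurs at θ = 180° (backscattering).

Initial photon: E₀ = 39.7 keV → λ₀ = 31.2303 pm

Maximum Compton shift (at 180°):
Δλ_max = 2λ_C = 2 × 2.4263 = 4.8526 pm

Final wavelength:
λ' = 31.2303 + 4.8526 = 36.0829 pm

Minimum photon energy (maximum energy to electron):
E'_min = hc/λ' = 34.3609 keV

Maximum electron kinetic energy:
K_max = E₀ - E'_min = 39.7000 - 34.3609 = 5.3391 keV

(Intermediate values are shown rounded; full precision is carried through to the final answer.)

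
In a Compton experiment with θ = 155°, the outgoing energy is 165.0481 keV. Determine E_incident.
429.5000 keV

Convert final energy to wavelength (hc ≈ 1239.842 keV·pm):
λ' = hc/E' = 1239.842 / 165.0481 = 7.5120 pm

Calculate the Compton shift:
Δλ = λ_C(1 - cos(155°))
Δλ = 2.4263 × (1 - cos(155°))
Δλ = 4.6253 pm

Initial wavelength:
λ = λ' - Δλ = 7.5120 - 4.6253 = 2.8867 pm

Initial energy:
E = hc/λ = 1239.842 / 2.8867 = 429.5000 keV

(Intermediate values are shown rounded; full precision is carried through to the final answer.)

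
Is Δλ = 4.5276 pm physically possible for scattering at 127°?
No, inconsistent

Calculate the expected shift for θ = 127°:

Δλ_expected = λ_C(1 - cos(127°))
Δλ_expected = 2.4263 × (1 - cos(127°))
Δλ_expected = 2.4263 × 1.6018
Δλ_expected = 3.8865 pm

Given shift: 4.5276 pm
Expected shift: 3.8865 pm
Difference: 0.6411 pm

The values do not match. The given shift corresponds to θ ≈ 150.0°, not 127°.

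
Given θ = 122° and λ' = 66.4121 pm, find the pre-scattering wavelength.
62.7000 pm

From λ' = λ + Δλ, we have λ = λ' - Δλ

First calculate the Compton shift:
Δλ = λ_C(1 - cos θ)
Δλ = 2.4263 × (1 - cos(122°))
Δλ = 2.4263 × 1.5299
Δλ = 3.7121 pm

Initial wavelength:
λ = λ' - Δλ
λ = 66.4121 - 3.7121
λ = 62.7000 pm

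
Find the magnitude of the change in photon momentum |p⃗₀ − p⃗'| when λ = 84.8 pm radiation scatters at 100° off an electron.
1.1778e-23 kg·m/s

Photon momentum magnitude is p = h/λ.

Initial momentum:
p₀ = h/λ = 6.6261e-34/8.4800e-11 = 7.8138e-24 kg·m/s

After scattering:
λ' = λ + Δλ = 84.8 + 2.8476 = 87.6476 pm
p' = h/λ' = 6.6261e-34/8.7648e-11 = 7.5599e-24 kg·m/s

Momentum is a vector; the scattered photon's direction makes angle θ = 100° with the incident direction. The magnitude of the vector change Δp⃗ = p⃗₀ − p⃗' is found from the law of cosines:
|Δp⃗|² = p₀² + p'² − 2p₀p'cos θ
|Δp⃗|² = (7.8138e-24)² + (7.5599e-24)² − 2·7.8138e-24·7.5599e-24·cos(100°)
|Δp⃗| = 1.1778e-23 kg·m/s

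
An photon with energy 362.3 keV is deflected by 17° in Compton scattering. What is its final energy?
351.4132 keV

First convert energy to wavelength:
λ = hc/E, with hc ≈ 1239.842 keV·pm (i.e. 1239.842 eV·nm)

For E = 362.3 keV = 362300 eV:
λ = 1239.842 keV·pm / 362.3 keV
λ = 3.4221 pm

Calculate the Compton shift:
Δλ = λ_C(1 - cos(17°)) = 2.4263 × 0.0437
Δλ = 0.1060 pm

Final wavelength:
λ' = 3.4221 + 0.1060 = 3.5282 pm

Final energy:
E' = hc/λ' = 1239.842 / 3.5282 = 351.4132 keV

(Intermediate values are shown rounded; full precision is carried through to the final answer.)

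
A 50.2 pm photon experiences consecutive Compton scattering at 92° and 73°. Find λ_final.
54.4279 pm

Apply Compton shift twice:

First scattering at θ₁ = 92°:
Δλ₁ = λ_C(1 - cos(92°))
Δλ₁ = 2.4263 × 1.0349
Δλ₁ = 2.5110 pm

After first scattering:
λ₁ = 50.2 + 2.5110 = 52.7110 pm

Second scattering at θ₂ = 73°:
Δλ₂ = λ_C(1 - cos(73°))
Δλ₂ = 2.4263 × 0.7076
Δλ₂ = 1.7169 pm

Final wavelength:
λ₂ = 52.7110 + 1.7169 = 54.4279 pm

Total shift: Δλ_total = 2.5110 + 1.7169 = 4.2279 pm

(Intermediate values are shown rounded; full precision is carried through to the final answer.)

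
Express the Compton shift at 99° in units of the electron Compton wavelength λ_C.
1.1564 λ_C

The Compton shift formula is:
Δλ = λ_C(1 - cos θ)

Dividing both sides by λ_C:
Δλ/λ_C = 1 - cos θ

For θ = 99°:
Δλ/λ_C = 1 - cos(99°)
Δλ/λ_C = 1 - -0.1564
Δλ/λ_C = 1.1564

This means the shift is 1.1564 × λ_C = 2.8059 pm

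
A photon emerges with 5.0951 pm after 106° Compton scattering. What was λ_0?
2.0000 pm

From λ' = λ + Δλ, we have λ = λ' - Δλ

First calculate the Compton shift:
Δλ = λ_C(1 - cos θ)
Δλ = 2.4263 × (1 - cos(106°))
Δλ = 2.4263 × 1.2756
Δλ = 3.0951 pm

Initial wavelength:
λ = λ' - Δλ
λ = 5.0951 - 3.0951
λ = 2.0000 pm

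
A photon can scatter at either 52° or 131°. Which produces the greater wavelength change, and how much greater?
131° produces the larger shift by a factor of 4.309

Calculate both shifts using Δλ = λ_C(1 - cos θ):

For θ₁ = 52°:
Δλ₁ = 2.4263 × (1 - cos(52°))
Δλ₁ = 2.4263 × 0.3843
Δλ₁ = 0.9325 pm

For θ₂ = 131°:
Δλ₂ = 2.4263 × (1 - cos(131°))
Δλ₂ = 2.4263 × 1.6561
Δλ₂ = 4.0181 pm

The 131° angle produces the larger shift.
Ratio: 4.0181/0.9325 = 4.309

(Intermediate values are shown rounded; full precision is carried through to the final answer.)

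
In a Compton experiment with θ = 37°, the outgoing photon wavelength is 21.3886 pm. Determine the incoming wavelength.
20.9000 pm

From λ' = λ + Δλ, we have λ = λ' - Δλ

First calculate the Compton shift:
Δλ = λ_C(1 - cos θ)
Δλ = 2.4263 × (1 - cos(37°))
Δλ = 2.4263 × 0.2014
Δλ = 0.4886 pm

Initial wavelength:
λ = λ' - Δλ
λ = 21.3886 - 0.4886
λ = 20.9000 pm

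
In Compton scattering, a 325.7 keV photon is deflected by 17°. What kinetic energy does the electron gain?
8.8251 keV

By energy conservation: K_e = E_initial - E_final

First find the scattered photon energy:
Initial wavelength: λ = hc/E = 3.8067 pm
Compton shift: Δλ = λ_C(1 - cos(17°)) = 0.1060 pm
Final wavelength: λ' = 3.8067 + 0.1060 = 3.9127 pm
Final photon energy: E' = hc/λ' = 316.8749 keV

Electron kinetic energy:
K_e = E - E' = 325.7000 - 316.8749 = 8.8251 keV

(Intermediate values are shown rounded; full precision is carried through to the final answer.)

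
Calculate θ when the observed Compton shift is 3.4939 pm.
116.10°

From the Compton formula Δλ = λ_C(1 - cos θ), we can solve for θ:

cos θ = 1 - Δλ/λ_C

Given:
- Δλ = 3.4939 pm
- λ_C = h/(m_e·c) ≈ 2.42631024 pm

cos θ = 1 - 3.4939/2.42631024
cos θ = 1 - 1.440005
cos θ = -0.440005

θ = arccos(-0.440005)
θ = 116.10°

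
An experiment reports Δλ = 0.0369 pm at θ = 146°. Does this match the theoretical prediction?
No, inconsistent

Calculate the expected shift for θ = 146°:

Δλ_expected = λ_C(1 - cos(146°))
Δλ_expected = 2.4263 × (1 - cos(146°))
Δλ_expected = 2.4263 × 1.8290
Δλ_expected = 4.4378 pm

Given shift: 0.0369 pm
Expected shift: 4.4378 pm
Difference: 4.4010 pm

The values do not match. The given shift corresponds to θ ≈ 10.0°, not 146°.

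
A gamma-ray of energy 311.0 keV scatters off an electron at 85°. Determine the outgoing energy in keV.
199.9270 keV

First convert energy to wavelength:
λ = hc/E, with hc ≈ 1239.842 keV·pm (i.e. 1239.842 eV·nm)

For E = 311.0 keV = 311000 eV:
λ = 1239.842 keV·pm / 311.0 keV
λ = 3.9866 pm

Calculate the Compton shift:
Δλ = λ_C(1 - cos(85°)) = 2.4263 × 0.9128
Δλ = 2.2148 pm

Final wavelength:
λ' = 3.9866 + 2.2148 = 6.2015 pm

Final energy:
E' = hc/λ' = 1239.842 / 6.2015 = 199.9270 keV

(Intermediate values are shown rounded; full precision is carried through to the final answer.)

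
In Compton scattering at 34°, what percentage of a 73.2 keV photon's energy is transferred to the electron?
0.0239 (or 2.39%)

Calculate initial and final photon energies:

Initial: E₀ = 73.2 keV → λ₀ = 16.9377 pm
Compton shift: Δλ = 0.4148 pm
Final wavelength: λ' = 17.3525 pm
Final energy: E' = 71.4502 keV

Fractional energy loss:
(E₀ - E')/E₀ = (73.2000 - 71.4502)/73.2000
= 1.7498/73.2000
= 0.0239
= 2.39%

(Intermediate values are shown rounded; full precision is carried through to the final answer.)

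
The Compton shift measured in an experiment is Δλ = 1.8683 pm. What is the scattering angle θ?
76.70°

From the Compton formula Δλ = λ_C(1 - cos θ), we can solve for θ:

cos θ = 1 - Δλ/λ_C

Given:
- Δλ = 1.8683 pm
- λ_C = h/(m_e·c) ≈ 2.42631024 pm

cos θ = 1 - 1.8683/2.42631024
cos θ = 1 - 0.770017
cos θ = 0.229983

θ = arccos(0.229983)
θ = 76.70°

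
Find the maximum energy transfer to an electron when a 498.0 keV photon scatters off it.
329.1363 keV

Maximum energy transfer occurs at θ = 180° (backscattering).

Initial photon: E₀ = 498.0 keV → λ₀ = 2.4896 pm

Maximum Compton shift (at 180°):
Δλ_max = 2λ_C = 2 × 2.4263 = 4.8526 pm

Final wavelength:
λ' = 2.4896 + 4.8526 = 7.3423 pm

Minimum photon energy (maximum energy to electron):
E'_min = hc/λ' = 168.8637 keV

Maximum electron kinetic energy:
K_max = E₀ - E'_min = 498.0000 - 168.8637 = 329.1363 keV

(Intermediate values are shown rounded; full precision is carried through to the final answer.)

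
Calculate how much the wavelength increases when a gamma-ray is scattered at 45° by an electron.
0.7106 pm

Using the Compton scattering formula:
Δλ = λ_C(1 - cos θ)

where λ_C = h/(m_e·c) ≈ 2.4263 pm is the Compton wavelength of an electron.

For θ = 45°:
cos(45°) = 0.7071
1 - cos(45°) = 0.2929

Δλ = 2.4263 × 0.2929
Δλ = 0.7106 pm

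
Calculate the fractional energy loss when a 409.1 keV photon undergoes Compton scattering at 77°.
0.3829 (or 38.29%)

Calculate initial and final photon energies:

Initial: E₀ = 409.1 keV → λ₀ = 3.0307 pm
Compton shift: Δλ = 1.8805 pm
Final wavelength: λ' = 4.9112 pm
Final energy: E' = 252.4537 keV

Fractional energy loss:
(E₀ - E')/E₀ = (409.1000 - 252.4537)/409.1000
= 156.6463/409.1000
= 0.3829
= 38.29%

(Intermediate values are shown rounded; full precision is carried through to the final answer.)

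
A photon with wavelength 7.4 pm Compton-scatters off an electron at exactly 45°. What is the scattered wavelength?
8.1106 pm

Using the Compton formula: λ' = λ + λ_C(1 − cos θ)

For θ = 45°, cos θ = √2/2 (exact) ≈ 0.7071, so:
1 − cos 45° = 1 − (√2/2) ≈ 0.2929

Δλ = λ_C × 0.2929 = 2.4263 × 0.2929 = 0.7106 pm

λ' = 7.4 + 0.7106 = 8.1106 pm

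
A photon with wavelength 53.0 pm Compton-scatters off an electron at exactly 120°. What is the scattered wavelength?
56.6395 pm

Using the Compton formula: λ' = λ + λ_C(1 − cos θ)

For θ = 120°, cos θ = -1/2 (exact) = -0.5000, so:
1 − cos 120° = 1 − (-1/2) = 1.5000

Δλ = λ_C × 1.5000 = 2.4263 × 1.5000 = 3.6395 pm

λ' = 53.0 + 3.6395 = 56.6395 pm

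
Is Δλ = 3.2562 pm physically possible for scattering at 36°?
No, inconsistent

Calculate the expected shift for θ = 36°:

Δλ_expected = λ_C(1 - cos(36°))
Δλ_expected = 2.4263 × (1 - cos(36°))
Δλ_expected = 2.4263 × 0.1910
Δλ_expected = 0.4634 pm

Given shift: 3.2562 pm
Expected shift: 0.4634 pm
Difference: 2.7928 pm

The values do not match. The given shift corresponds to θ ≈ 110.0°, not 36°.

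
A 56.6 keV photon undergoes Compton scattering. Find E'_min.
46.3355 keV (at θ = 180°)

The scattered photon has minimum energy when its wavelength is maximum, i.e., when the Compton shift Δλ = λ_C(1 − cos θ) is maximum. This occurs at θ = 180° (backscattering), giving Δλ_max = 2λ_C = 4.8526 pm.

Initial wavelength: λ₀ = hc/E₀ = 21.9053 pm
Maximum final wavelength: λ'_max = λ₀ + 2λ_C = 21.9053 + 4.8526 = 26.7580 pm
Minimum final energy: E'_min = hc/λ'_max = 46.3355 keV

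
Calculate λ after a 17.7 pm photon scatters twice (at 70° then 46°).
20.0373 pm

Apply Compton shift twice:

First scattering at θ₁ = 70°:
Δλ₁ = λ_C(1 - cos(70°))
Δλ₁ = 2.4263 × 0.6580
Δλ₁ = 1.5965 pm

After first scattering:
λ₁ = 17.7 + 1.5965 = 19.2965 pm

Second scattering at θ₂ = 46°:
Δλ₂ = λ_C(1 - cos(46°))
Δλ₂ = 2.4263 × 0.3053
Δλ₂ = 0.7409 pm

Final wavelength:
λ₂ = 19.2965 + 0.7409 = 20.0373 pm

Total shift: Δλ_total = 1.5965 + 0.7409 = 2.3373 pm

(Intermediate values are shown rounded; full precision is carried through to the final answer.)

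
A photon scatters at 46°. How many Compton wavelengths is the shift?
0.3053 λ_C

The Compton shift formula is:
Δλ = λ_C(1 - cos θ)

Dividing both sides by λ_C:
Δλ/λ_C = 1 - cos θ

For θ = 46°:
Δλ/λ_C = 1 - cos(46°)
Δλ/λ_C = 1 - 0.6947
Δλ/λ_C = 0.3053

This means the shift is 0.3053 × λ_C = 0.7409 pm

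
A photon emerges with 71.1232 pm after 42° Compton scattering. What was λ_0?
70.5000 pm

From λ' = λ + Δλ, we have λ = λ' - Δλ

First calculate the Compton shift:
Δλ = λ_C(1 - cos θ)
Δλ = 2.4263 × (1 - cos(42°))
Δλ = 2.4263 × 0.2569
Δλ = 0.6232 pm

Initial wavelength:
λ = λ' - Δλ
λ = 71.1232 - 0.6232
λ = 70.5000 pm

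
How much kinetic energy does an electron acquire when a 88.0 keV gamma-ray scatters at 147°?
21.1632 keV

By energy conservation: K_e = E_initial - E_final

First find the scattered photon energy:
Initial wavelength: λ = hc/E = 14.0891 pm
Compton shift: Δλ = λ_C(1 - cos(147°)) = 4.4612 pm
Final wavelength: λ' = 14.0891 + 4.4612 = 18.5503 pm
Final photon energy: E' = hc/λ' = 66.8368 keV

Electron kinetic energy:
K_e = E - E' = 88.0000 - 66.8368 = 21.1632 keV

(Intermediate values are shown rounded; full precision is carried through to the final answer.)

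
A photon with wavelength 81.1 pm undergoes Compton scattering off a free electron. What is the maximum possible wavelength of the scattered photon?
85.9526 pm (at θ = 180°)

The Compton shift is Δλ = λ_C(1 − cos θ).

Since cos θ ranges from −1 to 1, the factor (1 − cos θ) ranges from 0 to 2; the maximum shift occurs at θ = 180° (backscattering):
Δλ_max = 2λ_C = 2 × 2.4263 pm = 4.8526 pm

Maximum scattered wavelength:
λ'_max = λ₀ + Δλ_max = 81.1 + 4.8526 = 85.9526 pm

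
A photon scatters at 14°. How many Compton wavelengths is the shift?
0.0297 λ_C

The Compton shift formula is:
Δλ = λ_C(1 - cos θ)

Dividing both sides by λ_C:
Δλ/λ_C = 1 - cos θ

For θ = 14°:
Δλ/λ_C = 1 - cos(14°)
Δλ/λ_C = 1 - 0.9703
Δλ/λ_C = 0.0297

This means the shift is 0.0297 × λ_C = 0.0721 pm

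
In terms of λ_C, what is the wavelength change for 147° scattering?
1.8387 λ_C

The Compton shift formula is:
Δλ = λ_C(1 - cos θ)

Dividing both sides by λ_C:
Δλ/λ_C = 1 - cos θ

For θ = 147°:
Δλ/λ_C = 1 - cos(147°)
Δλ/λ_C = 1 - -0.8387
Δλ/λ_C = 1.8387

This means the shift is 1.8387 × λ_C = 4.4612 pm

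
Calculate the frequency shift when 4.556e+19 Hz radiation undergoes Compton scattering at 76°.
9.953e+18 Hz (decrease)

Convert frequency to wavelength (c = 299792458 m/s):
λ₀ = c/f₀ = 299792458/4.556e+19 = 6.5801681e-12 m = 6.5802 pm

Calculate Compton shift:
Δλ = λ_C(1 - cos(76°)) = 1.8393 pm

Final wavelength:
λ' = λ₀ + Δλ = 6.5802 + 1.8393 = 8.4195 pm

Final frequency:
f' = c/λ' = 299792458/8.4195007e-12 = 3.5606916e+19 Hz

Frequency shift (decrease):
Δf = f₀ - f' = 4.556e+19 - 3.5606916e+19 = 9.953e+18 Hz

(Intermediate values are shown rounded; full precision is carried through to the final answer.)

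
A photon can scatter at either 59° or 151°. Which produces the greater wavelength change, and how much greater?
151° produces the larger shift by a factor of 3.865

Calculate both shifts using Δλ = λ_C(1 - cos θ):

For θ₁ = 59°:
Δλ₁ = 2.4263 × (1 - cos(59°))
Δλ₁ = 2.4263 × 0.4850
Δλ₁ = 1.1767 pm

For θ₂ = 151°:
Δλ₂ = 2.4263 × (1 - cos(151°))
Δλ₂ = 2.4263 × 1.8746
Δλ₂ = 4.5484 pm

The 151° angle produces the larger shift.
Ratio: 4.5484/1.1767 = 3.865

(Intermediate values are shown rounded; full precision is carried through to the final answer.)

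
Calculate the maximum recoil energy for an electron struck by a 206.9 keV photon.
92.5771 keV

Maximum energy transfer occurs at θ = 180° (backscattering).

Initial photon: E₀ = 206.9 keV → λ₀ = 5.9925 pm

Maximum Compton shift (at 180°):
Δλ_max = 2λ_C = 2 × 2.4263 = 4.8526 pm

Final wavelength:
λ' = 5.9925 + 4.8526 = 10.8451 pm

Minimum photon energy (maximum energy to electron):
E'_min = hc/λ' = 114.3229 keV

Maximum electron kinetic energy:
K_max = E₀ - E'_min = 206.9000 - 114.3229 = 92.5771 keV

(Intermediate values are shown rounded; full precision is carried through to the final answer.)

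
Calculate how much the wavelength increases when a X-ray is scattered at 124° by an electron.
3.7831 pm

Using the Compton scattering formula:
Δλ = λ_C(1 - cos θ)

where λ_C = h/(m_e·c) ≈ 2.4263 pm is the Compton wavelength of an electron.

For θ = 124°:
cos(124°) = -0.5592
1 - cos(124°) = 1.5592

Δλ = 2.4263 × 1.5592
Δλ = 3.7831 pm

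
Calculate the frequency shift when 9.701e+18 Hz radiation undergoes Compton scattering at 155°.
1.263e+18 Hz (decrease)

Convert frequency to wavelength (c = 299792458 m/s):
λ₀ = c/f₀ = 299792458/9.701e+18 = 3.0903253e-11 m = 30.9033 pm

Calculate Compton shift:
Δλ = λ_C(1 - cos(155°)) = 4.6253 pm

Final wavelength:
λ' = λ₀ + Δλ = 30.9033 + 4.6253 = 35.5285 pm

Final frequency:
f' = c/λ' = 299792458/3.5528547e-11 = 8.4380725e+18 Hz

Frequency shift (decrease):
Δf = f₀ - f' = 9.701e+18 - 8.4380725e+18 = 1.263e+18 Hz

(Intermediate values are shown rounded; full precision is carried through to the final answer.)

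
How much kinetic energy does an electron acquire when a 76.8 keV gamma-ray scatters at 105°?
12.2184 keV

By energy conservation: K_e = E_initial - E_final

First find the scattered photon energy:
Initial wavelength: λ = hc/E = 16.1438 pm
Compton shift: Δλ = λ_C(1 - cos(105°)) = 3.0543 pm
Final wavelength: λ' = 16.1438 + 3.0543 = 19.1981 pm
Final photon energy: E' = hc/λ' = 64.5816 keV

Electron kinetic energy:
K_e = E - E' = 76.8000 - 64.5816 = 12.2184 keV

(Intermediate values are shown rounded; full precision is carried through to the final answer.)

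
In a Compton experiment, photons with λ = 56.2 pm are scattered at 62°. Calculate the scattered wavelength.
57.4872 pm

Using the Compton scattering formula:
λ' = λ + Δλ = λ + λ_C(1 - cos θ)

Given:
- Initial wavelength λ = 56.2 pm
- Scattering angle θ = 62°
- Compton wavelength λ_C ≈ 2.4263 pm

Calculate the shift:
Δλ = 2.4263 × (1 - cos(62°))
Δλ = 2.4263 × 0.5305
Δλ = 1.2872 pm

Final wavelength:
λ' = 56.2 + 1.2872 = 57.4872 pm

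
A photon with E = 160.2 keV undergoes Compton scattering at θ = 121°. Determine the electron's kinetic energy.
51.5876 keV

By energy conservation: K_e = E_initial - E_final

First find the scattered photon energy:
Initial wavelength: λ = hc/E = 7.7393 pm
Compton shift: Δλ = λ_C(1 - cos(121°)) = 3.6760 pm
Final wavelength: λ' = 7.7393 + 3.6760 = 11.4153 pm
Final photon energy: E' = hc/λ' = 108.6124 keV

Electron kinetic energy:
K_e = E - E' = 160.2000 - 108.6124 = 51.5876 keV

(Intermediate values are shown rounded; full precision is carried through to the final answer.)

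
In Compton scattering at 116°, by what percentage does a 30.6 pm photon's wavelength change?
11.4050%

Calculate the Compton shift:
Δλ = λ_C(1 - cos(116°))
Δλ = 2.4263 × (1 - cos(116°))
Δλ = 2.4263 × 1.4384
Δλ = 3.4899 pm

Percentage change:
(Δλ/λ₀) × 100 = (3.4899/30.6) × 100
= 11.4050%

(Intermediate values are shown rounded; full precision is carried through to the final answer.)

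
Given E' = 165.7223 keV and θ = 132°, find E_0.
361.2999 keV

Convert final energy to wavelength (hc ≈ 1239.842 keV·pm):
λ' = hc/E' = 1239.842 / 165.7223 = 7.4814 pm

Calculate the Compton shift:
Δλ = λ_C(1 - cos(132°))
Δλ = 2.4263 × (1 - cos(132°))
Δλ = 4.0498 pm

Initial wavelength:
λ = λ' - Δλ = 7.4814 - 4.0498 = 3.4316 pm

Initial energy:
E = hc/λ = 1239.842 / 3.4316 = 361.2999 keV

(Intermediate values are shown rounded; full precision is carried through to the final answer.)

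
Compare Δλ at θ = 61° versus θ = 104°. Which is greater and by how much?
104° produces the larger shift by a factor of 2.411

Calculate both shifts using Δλ = λ_C(1 - cos θ):

For θ₁ = 61°:
Δλ₁ = 2.4263 × (1 - cos(61°))
Δλ₁ = 2.4263 × 0.5152
Δλ₁ = 1.2500 pm

For θ₂ = 104°:
Δλ₂ = 2.4263 × (1 - cos(104°))
Δλ₂ = 2.4263 × 1.2419
Δλ₂ = 3.0133 pm

The 104° angle produces the larger shift.
Ratio: 3.0133/1.2500 = 2.411

(Intermediate values are shown rounded; full precision is carried through to the final answer.)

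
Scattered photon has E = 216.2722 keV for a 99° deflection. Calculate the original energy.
423.6001 keV

Convert final energy to wavelength (hc ≈ 1239.842 keV·pm):
λ' = hc/E' = 1239.842 / 216.2722 = 5.7328 pm

Calculate the Compton shift:
Δλ = λ_C(1 - cos(99°))
Δλ = 2.4263 × (1 - cos(99°))
Δλ = 2.8059 pm

Initial wavelength:
λ = λ' - Δλ = 5.7328 - 2.8059 = 2.9269 pm

Initial energy:
E = hc/λ = 1239.842 / 2.9269 = 423.6001 keV

(Intermediate values are shown rounded; full precision is carried through to the final answer.)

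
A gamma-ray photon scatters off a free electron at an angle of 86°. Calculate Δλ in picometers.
2.2571 pm

Using the Compton scattering formula:
Δλ = λ_C(1 - cos θ)

where λ_C = h/(m_e·c) ≈ 2.4263 pm is the Compton wavelength of an electron.

For θ = 86°:
cos(86°) = 0.0698
1 - cos(86°) = 0.9302

Δλ = 2.4263 × 0.9302
Δλ = 2.2571 pm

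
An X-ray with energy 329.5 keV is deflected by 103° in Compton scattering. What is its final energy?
184.0919 keV

First convert energy to wavelength:
λ = hc/E, with hc ≈ 1239.842 keV·pm (i.e. 1239.842 eV·nm)

For E = 329.5 keV = 329500 eV:
λ = 1239.842 keV·pm / 329.5 keV
λ = 3.7628 pm

Calculate the Compton shift:
Δλ = λ_C(1 - cos(103°)) = 2.4263 × 1.2250
Δλ = 2.9721 pm

Final wavelength:
λ' = 3.7628 + 2.9721 = 6.7349 pm

Final energy:
E' = hc/λ' = 1239.842 / 6.7349 = 184.0919 keV

(Intermediate values are shown rounded; full precision is carried through to the final answer.)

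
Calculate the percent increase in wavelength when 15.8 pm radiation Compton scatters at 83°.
13.4849%

Calculate the Compton shift:
Δλ = λ_C(1 - cos(83°))
Δλ = 2.4263 × (1 - cos(83°))
Δλ = 2.4263 × 0.8781
Δλ = 2.1306 pm

Percentage change:
(Δλ/λ₀) × 100 = (2.1306/15.8) × 100
= 13.4849%

(Intermediate values are shown rounded; full precision is carried through to the final answer.)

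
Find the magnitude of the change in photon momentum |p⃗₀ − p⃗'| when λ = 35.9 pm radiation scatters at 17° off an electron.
5.4485e-24 kg·m/s

Photon momentum magnitude is p = h/λ.

Initial momentum:
p₀ = h/λ = 6.6261e-34/3.5900e-11 = 1.8457e-23 kg·m/s

After scattering:
λ' = λ + Δλ = 35.9 + 0.1060 = 36.0060 pm
p' = h/λ' = 6.6261e-34/3.6006e-11 = 1.8403e-23 kg·m/s

Momentum is a vector; the scattered photon's direction makes angle θ = 17° with the incident direction. The magnitude of the vector change Δp⃗ = p⃗₀ − p⃗' is found from the law of cosines:
|Δp⃗|² = p₀² + p'² − 2p₀p'cos θ
|Δp⃗|² = (1.8457e-23)² + (1.8403e-23)² − 2·1.8457e-23·1.8403e-23·cos(17°)
|Δp⃗| = 5.4485e-24 kg·m/s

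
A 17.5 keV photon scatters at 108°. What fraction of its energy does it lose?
0.0429 (or 4.29%)

Calculate initial and final photon energies:

Initial: E₀ = 17.5 keV → λ₀ = 70.8481 pm
Compton shift: Δλ = 3.1761 pm
Final wavelength: λ' = 74.0242 pm
Final energy: E' = 16.7491 keV

Fractional energy loss:
(E₀ - E')/E₀ = (17.5000 - 16.7491)/17.5000
= 0.7509/17.5000
= 0.0429
= 4.29%

(Intermediate values are shown rounded; full precision is carried through to the final answer.)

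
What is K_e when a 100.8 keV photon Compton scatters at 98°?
18.4951 keV

By energy conservation: K_e = E_initial - E_final

First find the scattered photon energy:
Initial wavelength: λ = hc/E = 12.3000 pm
Compton shift: Δλ = λ_C(1 - cos(98°)) = 2.7640 pm
Final wavelength: λ' = 12.3000 + 2.7640 = 15.0640 pm
Final photon energy: E' = hc/λ' = 82.3049 keV

Electron kinetic energy:
K_e = E - E' = 100.8000 - 82.3049 = 18.4951 keV

(Intermediate values are shown rounded; full precision is carried through to the final answer.)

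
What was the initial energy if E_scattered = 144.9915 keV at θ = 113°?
239.5001 keV

Convert final energy to wavelength (hc ≈ 1239.842 keV·pm):
λ' = hc/E' = 1239.842 / 144.9915 = 8.5511 pm

Calculate the Compton shift:
Δλ = λ_C(1 - cos(113°))
Δλ = 2.4263 × (1 - cos(113°))
Δλ = 3.3743 pm

Initial wavelength:
λ = λ' - Δλ = 8.5511 - 3.3743 = 5.1768 pm

Initial energy:
E = hc/λ = 1239.842 / 5.1768 = 239.5001 keV

(Intermediate values are shown rounded; full precision is carried through to the final answer.)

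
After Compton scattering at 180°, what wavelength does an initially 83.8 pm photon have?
88.6526 pm

Using the Compton formula: λ' = λ + λ_C(1 − cos θ)

For θ = 180°, cos θ = -1 (exact) = -1.0000, so:
1 − cos 180° = 1 − (-1) = 2.0000

Δλ = λ_C × 2.0000 = 2.4263 × 2.0000 = 4.8526 pm

λ' = 83.8 + 4.8526 = 88.6526 pm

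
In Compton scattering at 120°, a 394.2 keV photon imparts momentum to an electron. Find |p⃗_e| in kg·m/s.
2.7294e-22 kg·m/s

The electron is initially at rest, so by conservation of momentum:
p⃗_e = p⃗₀ − p⃗'  (incident photon momentum minus scattered photon momentum)

Photon momentum magnitudes (p = h/λ = E/c):
λ₀ = hc/E₀ = 3.1452 pm → p₀ = h/λ₀ = 2.1067e-22 kg·m/s
Δλ = λ_C(1 − cos 120°) = 3.6395 pm
λ' = 6.7847 pm → p' = h/λ' = 9.7662e-23 kg·m/s

The scattered photon makes angle θ = 120° with the incident direction, so by the law of cosines:
|p⃗_e|² = p₀² + p'² − 2p₀p'cos θ
|p⃗_e|² = (2.1067e-22)² + (9.7662e-23)² − 2·2.1067e-22·9.7662e-23·cos(120°)
|p⃗_e| = 2.7294e-22 kg·m/s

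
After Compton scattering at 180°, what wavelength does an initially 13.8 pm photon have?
18.6526 pm

Using the Compton formula: λ' = λ + λ_C(1 − cos θ)

For θ = 180°, cos θ = -1 (exact) = -1.0000, so:
1 − cos 180° = 1 − (-1) = 2.0000

Δλ = λ_C × 2.0000 = 2.4263 × 2.0000 = 4.8526 pm

λ' = 13.8 + 4.8526 = 18.6526 pm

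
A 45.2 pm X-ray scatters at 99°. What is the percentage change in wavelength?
6.2077%

Calculate the Compton shift:
Δλ = λ_C(1 - cos(99°))
Δλ = 2.4263 × (1 - cos(99°))
Δλ = 2.4263 × 1.1564
Δλ = 2.8059 pm

Percentage change:
(Δλ/λ₀) × 100 = (2.8059/45.2) × 100
= 6.2077%

(Intermediate values are shown rounded; full precision is carried through to the final answer.)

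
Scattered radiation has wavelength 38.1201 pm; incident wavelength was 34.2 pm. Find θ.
128.00°

First find the wavelength shift:
Δλ = λ' - λ = 38.1201 - 34.2 = 3.9201 pm

Using Δλ = λ_C(1 - cos θ), with λ_C = h/(m_e·c) ≈ 2.42631024 pm:
cos θ = 1 - Δλ/λ_C
cos θ = 1 - 3.9201/2.42631024
cos θ = -0.615663

θ = arccos(-0.615663)
θ = 128.00°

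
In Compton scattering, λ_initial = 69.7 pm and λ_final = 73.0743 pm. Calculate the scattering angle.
113.00°

First find the wavelength shift:
Δλ = λ' - λ = 73.0743 - 69.7 = 3.3743 pm

Using Δλ = λ_C(1 - cos θ), with λ_C = h/(m_e·c) ≈ 2.42631024 pm:
cos θ = 1 - Δλ/λ_C
cos θ = 1 - 3.3743/2.42631024
cos θ = -0.390713

θ = arccos(-0.390713)
θ = 113.00°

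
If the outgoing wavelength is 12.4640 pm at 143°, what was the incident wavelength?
8.1000 pm

From λ' = λ + Δλ, we have λ = λ' - Δλ

First calculate the Compton shift:
Δλ = λ_C(1 - cos θ)
Δλ = 2.4263 × (1 - cos(143°))
Δλ = 2.4263 × 1.7986
Δλ = 4.3640 pm

Initial wavelength:
λ = λ' - Δλ
λ = 12.4640 - 4.3640
λ = 8.1000 pm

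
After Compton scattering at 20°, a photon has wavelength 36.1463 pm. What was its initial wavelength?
36.0000 pm

From λ' = λ + Δλ, we have λ = λ' - Δλ

First calculate the Compton shift:
Δλ = λ_C(1 - cos θ)
Δλ = 2.4263 × (1 - cos(20°))
Δλ = 2.4263 × 0.0603
Δλ = 0.1463 pm

Initial wavelength:
λ = λ' - Δλ
λ = 36.1463 - 0.1463
λ = 36.0000 pm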